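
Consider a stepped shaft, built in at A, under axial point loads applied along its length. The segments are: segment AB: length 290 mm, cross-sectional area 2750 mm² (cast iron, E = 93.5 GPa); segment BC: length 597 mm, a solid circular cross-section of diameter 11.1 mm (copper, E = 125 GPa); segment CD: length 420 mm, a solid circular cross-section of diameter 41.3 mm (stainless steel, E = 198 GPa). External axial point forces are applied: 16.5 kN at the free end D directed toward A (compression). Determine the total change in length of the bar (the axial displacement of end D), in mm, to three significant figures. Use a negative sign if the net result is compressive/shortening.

-0.859 mm

Internal axial forces (sectioning from the free end, tension +): N_CD = -16.5 kN, N_BC = -16.5 kN, N_AB = -16.5 kN.
A_BC = 96.77 mm².
A_CD = 1340 mm².
δ_AB = -16500·290/(2750·93500) = -0.01861 mm
δ_BC = -16500·597/(96.77·125000) = -0.8144 mm
δ_CD = -16500·420/(1340·198000) = -0.02613 mm
δ = Σδ_i = -0.8591 mm.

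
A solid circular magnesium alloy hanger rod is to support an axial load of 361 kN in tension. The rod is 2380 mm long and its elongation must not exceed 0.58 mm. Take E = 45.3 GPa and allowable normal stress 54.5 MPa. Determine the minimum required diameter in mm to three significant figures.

Required area A ≥ P/σ_allow = 361000/54.5 = 6624 mm².
For a solid circular section, d ≥ √(4A/π) = 91.84 mm.
Elongation limit: A ≥ PL/(Eδ_allow) = 361000·2380/(45300·0.58) = 32700 mm² ⇒ d ≥ 204 mm.
The elongation limit governs.

204 mm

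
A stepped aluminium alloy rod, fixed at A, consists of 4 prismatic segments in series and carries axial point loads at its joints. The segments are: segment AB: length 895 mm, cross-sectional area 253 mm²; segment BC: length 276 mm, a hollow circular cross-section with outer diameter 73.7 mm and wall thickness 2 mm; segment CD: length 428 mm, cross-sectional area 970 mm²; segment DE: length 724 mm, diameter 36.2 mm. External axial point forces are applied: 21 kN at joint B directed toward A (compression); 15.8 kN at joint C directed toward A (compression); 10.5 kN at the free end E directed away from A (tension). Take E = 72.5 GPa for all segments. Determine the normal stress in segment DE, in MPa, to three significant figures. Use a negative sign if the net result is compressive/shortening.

10.2 MPa

Internal axial forces (sectioning from the free end, tension +): N_DE = 10.5 kN, N_CD = 10.5 kN, N_BC = -5.3 kN, N_AB = -26.3 kN.
A_DE = 1029 mm².
σ_DE = N_DE/A_DE = 10500/1029 = 10.2 MPa.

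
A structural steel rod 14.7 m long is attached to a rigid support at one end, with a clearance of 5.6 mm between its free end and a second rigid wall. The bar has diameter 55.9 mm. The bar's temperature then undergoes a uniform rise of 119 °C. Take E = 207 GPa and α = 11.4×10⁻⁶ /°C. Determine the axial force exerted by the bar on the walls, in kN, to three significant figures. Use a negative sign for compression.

Free thermal expansion αLΔT = 11.4e-6 · 14700 · 119 = 19.94 mm.
The walls engage after the gap closes; constrained expansion = 19.94 − 5.6 = 14.34 mm.
The walls impose strain ε = −(14.34)/14700 = -9.7565e-04; σ = Eε = 207000 · -9.7565e-04 = -202 MPa.
Wall reaction R = σ·A = -202·2454 = -495700 N = -495.7 kN.

-496 kN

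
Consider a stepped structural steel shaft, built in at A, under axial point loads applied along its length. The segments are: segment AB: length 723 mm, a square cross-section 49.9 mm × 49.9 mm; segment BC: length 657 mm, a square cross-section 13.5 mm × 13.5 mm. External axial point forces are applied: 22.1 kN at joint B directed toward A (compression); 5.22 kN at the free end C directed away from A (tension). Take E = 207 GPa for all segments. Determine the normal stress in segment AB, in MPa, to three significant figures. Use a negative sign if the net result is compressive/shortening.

-6.78 MPa

Internal axial forces (sectioning from the free end, tension +): N_BC = 5.22 kN, N_AB = -16.88 kN.
A_AB = 2490 mm².
σ_AB = N_AB/A_AB = -16880/2490 = -6.779 MPa.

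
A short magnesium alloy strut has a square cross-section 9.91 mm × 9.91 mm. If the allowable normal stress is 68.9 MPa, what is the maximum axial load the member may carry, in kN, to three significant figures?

A = 98.21 mm².
P_max = σ_allow · A = 68.9 · 98.21 = 6767 N = 6.767 kN.

6.77 kN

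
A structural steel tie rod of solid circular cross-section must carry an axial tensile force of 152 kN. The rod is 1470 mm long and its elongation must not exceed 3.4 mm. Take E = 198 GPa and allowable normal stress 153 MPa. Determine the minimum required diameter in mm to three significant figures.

Required area A ≥ P/σ_allow = 152000/153 = 993.5 mm².
For a solid circular section, d ≥ √(4A/π) = 35.57 mm.
Elongation limit: A ≥ PL/(Eδ_allow) = 152000·1470/(198000·3.4) = 331.9 mm² ⇒ d ≥ 20.56 mm.
The stress limit governs.

35.6 mm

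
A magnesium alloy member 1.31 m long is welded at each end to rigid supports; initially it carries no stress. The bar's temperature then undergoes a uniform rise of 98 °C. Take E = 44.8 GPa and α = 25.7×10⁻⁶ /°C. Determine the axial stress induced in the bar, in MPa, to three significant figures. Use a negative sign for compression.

-113 MPa

Free thermal expansion αLΔT = 25.7e-6 · 1310 · 98 = 3.299 mm.
The walls impose strain ε = −(3.299)/1310 = -2.5186e-03; σ = Eε = 44800 · -2.5186e-03 = -112.8 MPa.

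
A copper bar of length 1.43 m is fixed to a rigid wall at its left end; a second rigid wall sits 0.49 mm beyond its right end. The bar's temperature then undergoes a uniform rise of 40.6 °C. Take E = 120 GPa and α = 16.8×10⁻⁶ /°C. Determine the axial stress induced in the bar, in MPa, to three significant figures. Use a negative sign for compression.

Free thermal expansion αLΔT = 16.8e-6 · 1430 · 40.6 = 0.9754 mm.
The walls engage after the gap closes; constrained expansion = 0.9754 − 0.49 = 0.4854 mm.
The walls impose strain ε = −(0.4854)/1430 = -3.3942e-04; σ = Eε = 120000 · -3.3942e-04 = -40.73 MPa.

-40.7 MPa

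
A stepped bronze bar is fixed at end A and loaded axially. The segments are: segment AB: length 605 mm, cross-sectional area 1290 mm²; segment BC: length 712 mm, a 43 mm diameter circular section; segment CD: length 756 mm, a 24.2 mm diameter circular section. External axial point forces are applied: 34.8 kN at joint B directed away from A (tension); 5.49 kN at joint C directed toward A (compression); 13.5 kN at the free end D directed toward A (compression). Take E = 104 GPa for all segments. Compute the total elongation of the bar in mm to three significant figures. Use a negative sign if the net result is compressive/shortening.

-0.232 mm

Internal axial forces (sectioning from the free end, tension +): N_CD = -13.5 kN, N_BC = -18.99 kN, N_AB = 15.81 kN.
A_BC = 1452 mm².
A_CD = 460 mm².
δ_AB = 15810·605/(1290·104000) = 0.0713 mm
δ_BC = -18990·712/(1452·104000) = -0.08953 mm
δ_CD = -13500·756/(460·104000) = -0.2134 mm
δ = Σδ_i = -0.2316 mm.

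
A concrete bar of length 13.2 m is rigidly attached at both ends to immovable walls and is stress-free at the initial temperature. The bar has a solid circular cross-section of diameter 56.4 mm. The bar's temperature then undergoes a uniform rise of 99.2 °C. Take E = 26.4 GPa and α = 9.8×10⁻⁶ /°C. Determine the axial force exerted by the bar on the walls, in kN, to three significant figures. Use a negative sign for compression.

Free thermal expansion αLΔT = 9.8e-6 · 13200 · 99.2 = 12.83 mm.
The walls impose strain ε = −(12.83)/13200 = -9.7216e-04; σ = Eε = 26400 · -9.7216e-04 = -25.67 MPa.
Wall reaction R = σ·A = -25.67·2498 = -64120 N = -64.12 kN.

-64.1 kN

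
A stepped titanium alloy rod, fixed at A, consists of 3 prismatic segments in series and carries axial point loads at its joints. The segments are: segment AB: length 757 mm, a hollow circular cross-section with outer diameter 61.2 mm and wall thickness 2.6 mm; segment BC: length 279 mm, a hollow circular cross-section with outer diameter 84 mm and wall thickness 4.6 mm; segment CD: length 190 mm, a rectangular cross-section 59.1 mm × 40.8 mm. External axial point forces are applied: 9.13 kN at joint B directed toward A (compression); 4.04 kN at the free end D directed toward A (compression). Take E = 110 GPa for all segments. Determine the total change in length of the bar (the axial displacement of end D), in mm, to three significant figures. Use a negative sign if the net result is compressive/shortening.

Internal axial forces (sectioning from the free end, tension +): N_CD = -4.04 kN, N_BC = -4.04 kN, N_AB = -13.17 kN.
A_AB = 478.7 mm².
A_BC = 1147 mm².
A_CD = 2411 mm².
δ_AB = -13170·757/(478.7·110000) = -0.1894 mm
δ_BC = -4040·279/(1147·110000) = -0.00893 mm
δ_CD = -4040·190/(2411·110000) = -0.002894 mm
δ = Σδ_i = -0.2012 mm.

-0.201 mm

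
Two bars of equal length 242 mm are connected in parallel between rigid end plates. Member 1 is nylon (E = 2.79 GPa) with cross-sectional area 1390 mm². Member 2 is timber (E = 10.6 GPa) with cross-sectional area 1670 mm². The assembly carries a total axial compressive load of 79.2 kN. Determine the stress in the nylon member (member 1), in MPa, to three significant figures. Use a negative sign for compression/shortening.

-10.2 MPa

Equal strain + equilibrium ⇒ each member carries load in proportion to AE: A₁E₁ = 3878000 N, A₂E₂ = 17700000 N, ΣAE = 21580000 N.
σ₁ = P·E₁/ΣAE = -79200·2790/21580000 = -10.24 MPa.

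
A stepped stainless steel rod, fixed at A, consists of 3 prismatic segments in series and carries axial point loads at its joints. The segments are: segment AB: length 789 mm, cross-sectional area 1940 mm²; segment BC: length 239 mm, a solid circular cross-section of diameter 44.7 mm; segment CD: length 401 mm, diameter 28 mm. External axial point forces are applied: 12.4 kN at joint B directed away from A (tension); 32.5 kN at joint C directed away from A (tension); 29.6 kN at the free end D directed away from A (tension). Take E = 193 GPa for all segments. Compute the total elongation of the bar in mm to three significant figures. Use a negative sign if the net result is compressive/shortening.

0.306 mm

Internal axial forces (sectioning from the free end, tension +): N_CD = 29.6 kN, N_BC = 62.1 kN, N_AB = 74.5 kN.
A_BC = 1569 mm².
A_CD = 615.8 mm².
δ_AB = 74500·789/(1940·193000) = 0.157 mm
δ_BC = 62100·239/(1569·193000) = 0.049 mm
δ_CD = 29600·401/(615.8·193000) = 0.09988 mm
δ = Σδ_i = 0.3059 mm.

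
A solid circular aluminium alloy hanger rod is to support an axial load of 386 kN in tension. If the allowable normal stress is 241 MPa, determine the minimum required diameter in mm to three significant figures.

45.2 mm

Required area A ≥ P/σ_allow = 386000/241 = 1602 mm².
For a solid circular section, d ≥ √(4A/π) = 45.16 mm.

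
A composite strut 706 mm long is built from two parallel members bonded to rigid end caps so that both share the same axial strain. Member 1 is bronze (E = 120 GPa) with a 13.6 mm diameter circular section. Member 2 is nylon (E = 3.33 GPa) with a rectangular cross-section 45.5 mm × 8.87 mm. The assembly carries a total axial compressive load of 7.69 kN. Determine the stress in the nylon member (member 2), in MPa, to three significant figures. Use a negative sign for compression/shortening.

-1.36 MPa

A_1 = 145.3 mm².
A_2 = 403.6 mm².
Equal strain + equilibrium ⇒ each member carries load in proportion to AE: A₁E₁ = 17430000 N, A₂E₂ = 1344000 N, ΣAE = 18780000 N.
σ₂ = P·E₂/ΣAE = -7690·3330/18780000 = -1.364 MPa.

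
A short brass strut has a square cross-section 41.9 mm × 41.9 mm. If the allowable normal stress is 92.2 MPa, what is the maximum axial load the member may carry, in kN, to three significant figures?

A = 1756 mm².
P_max = σ_allow · A = 92.2 · 1756 = 161900 N = 161.9 kN.

162 kN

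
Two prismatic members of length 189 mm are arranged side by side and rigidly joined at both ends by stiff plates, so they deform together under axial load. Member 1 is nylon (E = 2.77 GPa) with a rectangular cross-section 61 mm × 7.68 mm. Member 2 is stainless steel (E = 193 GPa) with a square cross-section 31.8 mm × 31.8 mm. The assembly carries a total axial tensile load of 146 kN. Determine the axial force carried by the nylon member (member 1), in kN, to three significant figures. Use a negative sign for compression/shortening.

A_1 = 468.5 mm².
A_2 = 1011 mm².
Equal strain + equilibrium ⇒ each member carries load in proportion to AE: A₁E₁ = 1298000 N, A₂E₂ = 195200000 N, ΣAE = 196500000 N.
F₁ = P·A₁E₁/ΣAE = 146000·1298000/196500000 = 964.3 N.

0.964 kN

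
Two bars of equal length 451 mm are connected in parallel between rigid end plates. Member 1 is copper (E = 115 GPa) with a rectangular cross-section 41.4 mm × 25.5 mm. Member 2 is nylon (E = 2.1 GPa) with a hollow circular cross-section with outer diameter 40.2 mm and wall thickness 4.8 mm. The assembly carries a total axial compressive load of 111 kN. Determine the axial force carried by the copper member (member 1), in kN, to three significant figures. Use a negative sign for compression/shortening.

-110 kN

A_1 = 1056 mm².
A_2 = 533.8 mm².
Equal strain + equilibrium ⇒ each member carries load in proportion to AE: A₁E₁ = 121400000 N, A₂E₂ = 1121000 N, ΣAE = 122500000 N.
F₁ = P·A₁E₁/ΣAE = -111000·121400000/122500000 = -110000 N.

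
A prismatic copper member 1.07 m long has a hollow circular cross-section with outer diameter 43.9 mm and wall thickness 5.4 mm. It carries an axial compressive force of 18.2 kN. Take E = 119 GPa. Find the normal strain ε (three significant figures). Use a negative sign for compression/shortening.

-2.34e-04

A = 653.1 mm².
σ = N/A = -27.87 MPa; ε = σ/E = -27.87/119000 = -2.342e-04.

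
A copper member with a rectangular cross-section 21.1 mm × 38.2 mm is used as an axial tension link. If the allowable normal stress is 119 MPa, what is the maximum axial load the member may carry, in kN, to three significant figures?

95.9 kN

A = 806 mm².
P_max = σ_allow · A = 119 · 806 = 95920 N = 95.92 kN.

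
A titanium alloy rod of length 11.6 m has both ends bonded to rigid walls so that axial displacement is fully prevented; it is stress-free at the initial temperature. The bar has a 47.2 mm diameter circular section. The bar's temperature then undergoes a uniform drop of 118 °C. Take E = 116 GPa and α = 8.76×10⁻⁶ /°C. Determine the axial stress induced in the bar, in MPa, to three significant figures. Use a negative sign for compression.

120 MPa

Free thermal expansion αLΔT = 8.76e-6 · 11600 · -118 = -11.99 mm.
The walls impose strain ε = −(-11.99)/11600 = 1.0337e-03; σ = Eε = 116000 · 1.0337e-03 = 119.9 MPa.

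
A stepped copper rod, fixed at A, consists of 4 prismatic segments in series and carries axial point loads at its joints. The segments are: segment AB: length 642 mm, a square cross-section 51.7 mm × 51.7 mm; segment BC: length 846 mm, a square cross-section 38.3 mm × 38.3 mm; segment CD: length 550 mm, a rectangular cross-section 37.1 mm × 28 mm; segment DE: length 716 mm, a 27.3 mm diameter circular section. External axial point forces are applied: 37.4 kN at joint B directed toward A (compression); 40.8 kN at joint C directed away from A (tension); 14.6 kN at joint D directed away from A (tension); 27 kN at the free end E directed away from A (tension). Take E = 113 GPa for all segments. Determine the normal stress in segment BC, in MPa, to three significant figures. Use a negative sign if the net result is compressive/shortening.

Internal axial forces (sectioning from the free end, tension +): N_DE = 27 kN, N_CD = 41.6 kN, N_BC = 82.4 kN, N_AB = 45 kN.
A_BC = 1467 mm².
σ_BC = N_BC/A_BC = 82400/1467 = 56.17 MPa.

56.2 MPa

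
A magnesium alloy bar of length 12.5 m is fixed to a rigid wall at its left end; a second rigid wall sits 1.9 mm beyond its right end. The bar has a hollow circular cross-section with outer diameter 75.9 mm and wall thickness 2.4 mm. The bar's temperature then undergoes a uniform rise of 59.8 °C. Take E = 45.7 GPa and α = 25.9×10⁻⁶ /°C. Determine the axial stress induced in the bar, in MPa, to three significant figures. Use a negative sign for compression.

-63.8 MPa

Free thermal expansion αLΔT = 25.9e-6 · 12500 · 59.8 = 19.36 mm.
The walls engage after the gap closes; constrained expansion = 19.36 − 1.9 = 17.46 mm.
The walls impose strain ε = −(17.46)/12500 = -1.3968e-03; σ = Eε = 45700 · -1.3968e-03 = -63.83 MPa.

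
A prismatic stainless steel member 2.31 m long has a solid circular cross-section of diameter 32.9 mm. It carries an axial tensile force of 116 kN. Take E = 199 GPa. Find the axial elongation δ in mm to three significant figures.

1.58 mm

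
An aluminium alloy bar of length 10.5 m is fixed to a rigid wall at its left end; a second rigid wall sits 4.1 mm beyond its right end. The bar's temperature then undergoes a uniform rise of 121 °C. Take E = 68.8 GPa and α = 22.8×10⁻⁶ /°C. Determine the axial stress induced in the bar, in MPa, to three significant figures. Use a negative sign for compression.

Free thermal expansion αLΔT = 22.8e-6 · 10500 · 121 = 28.97 mm.
The walls engage after the gap closes; constrained expansion = 28.97 − 4.1 = 24.87 mm.
The walls impose strain ε = −(24.87)/10500 = -2.3683e-03; σ = Eε = 68800 · -2.3683e-03 = -162.9 MPa.

-163 MPa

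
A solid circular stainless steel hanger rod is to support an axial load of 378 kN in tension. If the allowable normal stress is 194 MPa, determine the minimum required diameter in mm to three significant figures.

Required area A ≥ P/σ_allow = 378000/194 = 1948 mm².
For a solid circular section, d ≥ √(4A/π) = 49.81 mm.

49.8 mm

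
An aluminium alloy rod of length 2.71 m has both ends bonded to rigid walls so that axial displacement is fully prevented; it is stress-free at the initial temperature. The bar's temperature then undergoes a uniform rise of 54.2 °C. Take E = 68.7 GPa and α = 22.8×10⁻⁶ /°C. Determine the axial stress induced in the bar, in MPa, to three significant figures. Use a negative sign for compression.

Free thermal expansion αLΔT = 22.8e-6 · 2710 · 54.2 = 3.349 mm.
The walls impose strain ε = −(3.349)/2710 = -1.2358e-03; σ = Eε = 68700 · -1.2358e-03 = -84.9 MPa.

-84.9 MPa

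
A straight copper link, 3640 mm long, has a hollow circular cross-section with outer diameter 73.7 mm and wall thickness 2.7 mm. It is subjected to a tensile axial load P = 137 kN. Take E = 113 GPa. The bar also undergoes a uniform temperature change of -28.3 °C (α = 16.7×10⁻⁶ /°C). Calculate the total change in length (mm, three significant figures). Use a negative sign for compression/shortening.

A = 602.2 mm².
δ_mech = NL/(AE) = 137000·3640/(602.2·113000) = 7.328 mm.
δ_thermal = αLΔT = 16.7e-6·3640·-28.3 = -1.72 mm.
δ = δ_mech + δ_thermal = 5.607 mm.

5.61 mm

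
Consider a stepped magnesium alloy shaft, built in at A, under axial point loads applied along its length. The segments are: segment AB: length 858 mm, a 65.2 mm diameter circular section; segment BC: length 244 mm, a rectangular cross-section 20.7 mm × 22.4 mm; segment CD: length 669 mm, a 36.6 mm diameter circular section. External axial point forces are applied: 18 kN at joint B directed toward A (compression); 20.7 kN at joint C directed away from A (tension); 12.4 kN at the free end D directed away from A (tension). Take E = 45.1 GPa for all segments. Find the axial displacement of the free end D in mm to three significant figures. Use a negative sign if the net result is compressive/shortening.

0.647 mm

Internal axial forces (sectioning from the free end, tension +): N_CD = 12.4 kN, N_BC = 33.1 kN, N_AB = 15.1 kN.
A_AB = 3339 mm².
A_BC = 463.7 mm².
A_CD = 1052 mm².
δ_AB = 15100·858/(3339·45100) = 0.08604 mm
δ_BC = 33100·244/(463.7·45100) = 0.3862 mm
δ_CD = 12400·669/(1052·45100) = 0.1748 mm
δ = Σδ_i = 0.6471 mm.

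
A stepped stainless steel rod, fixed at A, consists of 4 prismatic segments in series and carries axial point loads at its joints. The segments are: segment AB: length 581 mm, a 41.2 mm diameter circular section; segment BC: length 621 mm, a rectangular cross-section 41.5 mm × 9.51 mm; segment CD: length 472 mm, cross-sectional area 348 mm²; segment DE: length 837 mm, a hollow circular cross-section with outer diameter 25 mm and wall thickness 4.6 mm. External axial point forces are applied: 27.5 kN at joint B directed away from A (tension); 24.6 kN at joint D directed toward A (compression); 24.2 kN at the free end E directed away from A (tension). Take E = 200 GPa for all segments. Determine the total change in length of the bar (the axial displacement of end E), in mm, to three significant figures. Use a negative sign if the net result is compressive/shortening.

0.397 mm

Internal axial forces (sectioning from the free end, tension +): N_DE = 24.2 kN, N_CD = -0.4 kN, N_BC = -0.4 kN, N_AB = 27.1 kN.
A_AB = 1333 mm².
A_BC = 394.7 mm².
A_DE = 294.8 mm².
δ_AB = 27100·581/(1333·200000) = 0.05905 mm
δ_BC = -400·621/(394.7·200000) = -0.003147 mm
δ_CD = -400·472/(348·200000) = -0.002713 mm
δ_DE = 24200·837/(294.8·200000) = 0.3435 mm
δ = Σδ_i = 0.3967 mm.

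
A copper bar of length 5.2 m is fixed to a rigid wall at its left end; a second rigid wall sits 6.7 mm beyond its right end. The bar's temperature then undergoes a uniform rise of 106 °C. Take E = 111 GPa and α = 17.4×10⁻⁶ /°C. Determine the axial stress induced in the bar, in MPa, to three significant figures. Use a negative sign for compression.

-61.7 MPa

Free thermal expansion αLΔT = 17.4e-6 · 5200 · 106 = 9.591 mm.
The walls engage after the gap closes; constrained expansion = 9.591 − 6.7 = 2.891 mm.
The walls impose strain ε = −(2.891)/5200 = -5.5594e-04; σ = Eε = 111000 · -5.5594e-04 = -61.71 MPa.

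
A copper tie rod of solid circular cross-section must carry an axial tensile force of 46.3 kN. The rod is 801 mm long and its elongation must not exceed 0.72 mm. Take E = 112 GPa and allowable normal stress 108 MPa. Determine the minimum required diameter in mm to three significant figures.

24.2 mm

Required area A ≥ P/σ_allow = 46300/108 = 428.7 mm².
For a solid circular section, d ≥ √(4A/π) = 23.36 mm.
Elongation limit: A ≥ PL/(Eδ_allow) = 46300·801/(112000·0.72) = 459.9 mm² ⇒ d ≥ 24.2 mm.
The elongation limit governs.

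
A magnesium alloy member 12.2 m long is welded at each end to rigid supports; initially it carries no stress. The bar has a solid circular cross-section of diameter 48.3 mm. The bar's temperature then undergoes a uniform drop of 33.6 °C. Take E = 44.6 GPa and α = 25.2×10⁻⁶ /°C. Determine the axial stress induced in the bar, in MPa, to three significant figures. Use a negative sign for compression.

37.8 MPa

Free thermal expansion αLΔT = 25.2e-6 · 12200 · -33.6 = -10.33 mm.
The walls impose strain ε = −(-10.33)/12200 = 8.4672e-04; σ = Eε = 44600 · 8.4672e-04 = 37.76 MPa.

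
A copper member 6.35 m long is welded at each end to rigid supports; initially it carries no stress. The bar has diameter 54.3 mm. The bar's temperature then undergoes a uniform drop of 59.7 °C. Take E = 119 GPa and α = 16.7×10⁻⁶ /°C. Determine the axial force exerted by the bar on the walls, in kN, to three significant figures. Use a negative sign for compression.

275 kN

Free thermal expansion αLΔT = 16.7e-6 · 6350 · -59.7 = -6.331 mm.
The walls impose strain ε = −(-6.331)/6350 = 9.9699e-04; σ = Eε = 119000 · 9.9699e-04 = 118.6 MPa.
Wall reaction R = σ·A = 118.6·2316 = 274700 N = 274.7 kN.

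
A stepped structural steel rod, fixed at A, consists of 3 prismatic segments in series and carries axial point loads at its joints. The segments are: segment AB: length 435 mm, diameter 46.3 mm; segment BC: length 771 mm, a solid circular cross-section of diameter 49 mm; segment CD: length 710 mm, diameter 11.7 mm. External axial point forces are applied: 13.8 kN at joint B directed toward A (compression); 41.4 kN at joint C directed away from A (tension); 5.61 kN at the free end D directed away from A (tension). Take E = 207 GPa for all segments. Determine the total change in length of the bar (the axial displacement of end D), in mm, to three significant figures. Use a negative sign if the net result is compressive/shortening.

Internal axial forces (sectioning from the free end, tension +): N_CD = 5.61 kN, N_BC = 47.01 kN, N_AB = 33.21 kN.
A_AB = 1684 mm².
A_BC = 1886 mm².
A_CD = 107.5 mm².
δ_AB = 33210·435/(1684·207000) = 0.04145 mm
δ_BC = 47010·771/(1886·207000) = 0.09285 mm
δ_CD = 5610·710/(107.5·207000) = 0.179 mm
δ = Σδ_i = 0.3133 mm.

0.313 mm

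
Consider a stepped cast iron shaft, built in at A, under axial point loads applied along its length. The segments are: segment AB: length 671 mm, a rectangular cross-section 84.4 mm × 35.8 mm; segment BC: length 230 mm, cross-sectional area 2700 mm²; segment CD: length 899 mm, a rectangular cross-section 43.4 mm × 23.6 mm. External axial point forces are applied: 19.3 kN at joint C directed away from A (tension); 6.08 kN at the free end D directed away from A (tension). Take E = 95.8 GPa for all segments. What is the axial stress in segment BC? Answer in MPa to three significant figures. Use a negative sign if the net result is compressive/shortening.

Internal axial forces (sectioning from the free end, tension +): N_CD = 6.08 kN, N_BC = 25.38 kN, N_AB = 25.38 kN.
σ_BC = N_BC/A_BC = 25380/2700 = 9.4 MPa.

9.40 MPa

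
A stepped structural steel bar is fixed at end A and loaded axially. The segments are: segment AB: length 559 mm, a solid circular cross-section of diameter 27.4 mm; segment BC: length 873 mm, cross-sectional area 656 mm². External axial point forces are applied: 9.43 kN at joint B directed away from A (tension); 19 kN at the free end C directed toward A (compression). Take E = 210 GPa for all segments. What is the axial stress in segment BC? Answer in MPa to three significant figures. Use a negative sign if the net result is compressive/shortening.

Internal axial forces (sectioning from the free end, tension +): N_BC = -19 kN, N_AB = -9.57 kN.
σ_BC = N_BC/A_BC = -19000/656 = -28.96 MPa.

-29.0 MPa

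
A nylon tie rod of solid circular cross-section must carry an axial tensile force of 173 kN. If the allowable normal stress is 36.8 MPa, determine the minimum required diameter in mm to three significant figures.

77.4 mm

Required area A ≥ P/σ_allow = 173000/36.8 = 4701 mm².
For a solid circular section, d ≥ √(4A/π) = 77.37 mm.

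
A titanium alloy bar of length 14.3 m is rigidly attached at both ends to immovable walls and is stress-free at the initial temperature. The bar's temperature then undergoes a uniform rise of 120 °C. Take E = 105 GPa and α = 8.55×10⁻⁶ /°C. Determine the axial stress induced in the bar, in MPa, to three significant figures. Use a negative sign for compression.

-108 MPa

Free thermal expansion αLΔT = 8.55e-6 · 14300 · 120 = 14.67 mm.
The walls impose strain ε = −(14.67)/14300 = -1.0260e-03; σ = Eε = 105000 · -1.0260e-03 = -107.7 MPa.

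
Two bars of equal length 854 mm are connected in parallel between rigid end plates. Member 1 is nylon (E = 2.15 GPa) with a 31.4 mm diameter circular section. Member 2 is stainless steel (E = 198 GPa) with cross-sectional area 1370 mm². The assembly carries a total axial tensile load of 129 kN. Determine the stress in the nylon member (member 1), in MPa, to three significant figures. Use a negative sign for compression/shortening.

A_1 = 774.4 mm².
Equal strain + equilibrium ⇒ each member carries load in proportion to AE: A₁E₁ = 1665000 N, A₂E₂ = 271300000 N, ΣAE = 272900000 N.
σ₁ = P·E₁/ΣAE = 129000·2150/272900000 = 1.016 MPa.

1.02 MPa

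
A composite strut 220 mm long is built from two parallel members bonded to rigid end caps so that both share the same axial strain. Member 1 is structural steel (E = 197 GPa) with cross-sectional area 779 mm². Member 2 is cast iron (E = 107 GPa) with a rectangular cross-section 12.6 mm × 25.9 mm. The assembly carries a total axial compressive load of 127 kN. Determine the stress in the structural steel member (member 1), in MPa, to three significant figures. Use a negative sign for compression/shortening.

A_2 = 326.3 mm².
Equal strain + equilibrium ⇒ each member carries load in proportion to AE: A₁E₁ = 153500000 N, A₂E₂ = 34920000 N, ΣAE = 188400000 N.
σ₁ = P·E₁/ΣAE = -127000·197000/188400000 = -132.8 MPa.

-133 MPa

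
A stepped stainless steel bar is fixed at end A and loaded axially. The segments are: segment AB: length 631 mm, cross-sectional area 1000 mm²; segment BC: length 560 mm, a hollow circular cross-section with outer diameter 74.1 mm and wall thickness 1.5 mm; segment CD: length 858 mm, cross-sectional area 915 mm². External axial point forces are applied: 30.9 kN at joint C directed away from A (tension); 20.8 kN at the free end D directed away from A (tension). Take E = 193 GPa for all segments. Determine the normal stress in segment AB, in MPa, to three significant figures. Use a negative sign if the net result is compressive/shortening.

Internal axial forces (sectioning from the free end, tension +): N_CD = 20.8 kN, N_BC = 51.7 kN, N_AB = 51.7 kN.
σ_AB = N_AB/A_AB = 51700/1000 = 51.7 MPa.

51.7 MPa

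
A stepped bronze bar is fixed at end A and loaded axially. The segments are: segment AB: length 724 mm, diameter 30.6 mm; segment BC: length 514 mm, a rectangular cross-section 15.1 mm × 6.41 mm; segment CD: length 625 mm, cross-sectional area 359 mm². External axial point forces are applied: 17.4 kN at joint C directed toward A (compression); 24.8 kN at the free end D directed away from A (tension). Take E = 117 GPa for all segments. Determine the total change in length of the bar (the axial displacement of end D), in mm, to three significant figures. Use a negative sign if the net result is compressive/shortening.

0.767 mm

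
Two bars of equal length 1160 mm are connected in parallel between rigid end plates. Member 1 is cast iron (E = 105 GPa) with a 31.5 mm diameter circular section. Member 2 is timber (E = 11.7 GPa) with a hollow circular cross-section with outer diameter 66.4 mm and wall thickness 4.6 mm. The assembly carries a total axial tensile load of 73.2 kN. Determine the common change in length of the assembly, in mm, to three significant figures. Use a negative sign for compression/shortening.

A_1 = 779.3 mm².
A_2 = 893.1 mm².
Equal strain + equilibrium ⇒ each member carries load in proportion to AE: A₁E₁ = 81830000 N, A₂E₂ = 10450000 N, ΣAE = 92280000 N.
δ = PL/ΣAE = 73200·1160/92280000 = 0.9202 mm.

0.920 mm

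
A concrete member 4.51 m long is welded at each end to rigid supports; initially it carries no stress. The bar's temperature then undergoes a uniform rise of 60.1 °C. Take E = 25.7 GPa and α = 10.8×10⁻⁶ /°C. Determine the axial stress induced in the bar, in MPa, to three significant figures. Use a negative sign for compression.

Free thermal expansion αLΔT = 10.8e-6 · 4510 · 60.1 = 2.927 mm.
The walls impose strain ε = −(2.927)/4510 = -6.4908e-04; σ = Eε = 25700 · -6.4908e-04 = -16.68 MPa.

-16.7 MPa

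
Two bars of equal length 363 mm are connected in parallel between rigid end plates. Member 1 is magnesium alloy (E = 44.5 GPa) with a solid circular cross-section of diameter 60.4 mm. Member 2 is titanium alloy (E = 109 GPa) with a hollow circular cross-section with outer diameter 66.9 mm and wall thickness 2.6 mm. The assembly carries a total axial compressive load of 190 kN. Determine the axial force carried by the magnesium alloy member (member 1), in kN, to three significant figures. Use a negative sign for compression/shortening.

A_1 = 2865 mm².
A_2 = 525.2 mm².
Equal strain + equilibrium ⇒ each member carries load in proportion to AE: A₁E₁ = 127500000 N, A₂E₂ = 57250000 N, ΣAE = 184800000 N.
F₁ = P·A₁E₁/ΣAE = -190000·127500000/184800000 = -131100 N.

-131 kN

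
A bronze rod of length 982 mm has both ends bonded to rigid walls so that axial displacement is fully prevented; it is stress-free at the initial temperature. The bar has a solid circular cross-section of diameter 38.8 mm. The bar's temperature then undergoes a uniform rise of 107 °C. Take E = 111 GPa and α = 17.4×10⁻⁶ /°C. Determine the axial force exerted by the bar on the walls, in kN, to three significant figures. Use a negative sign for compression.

-244 kN

Free thermal expansion αLΔT = 17.4e-6 · 982 · 107 = 1.828 mm.
The walls impose strain ε = −(1.828)/982 = -1.8618e-03; σ = Eε = 111000 · -1.8618e-03 = -206.7 MPa.
Wall reaction R = σ·A = -206.7·1182 = -244300 N = -244.3 kN.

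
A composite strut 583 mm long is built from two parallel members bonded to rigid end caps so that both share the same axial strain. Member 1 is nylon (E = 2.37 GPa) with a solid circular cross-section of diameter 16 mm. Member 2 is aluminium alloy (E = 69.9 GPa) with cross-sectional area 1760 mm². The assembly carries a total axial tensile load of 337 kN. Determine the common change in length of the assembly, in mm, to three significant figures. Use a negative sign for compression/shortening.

1.59 mm

A_1 = 201.1 mm².
Equal strain + equilibrium ⇒ each member carries load in proportion to AE: A₁E₁ = 476500 N, A₂E₂ = 123000000 N, ΣAE = 123500000 N.
δ = PL/ΣAE = 337000·583/123500000 = 1.591 mm.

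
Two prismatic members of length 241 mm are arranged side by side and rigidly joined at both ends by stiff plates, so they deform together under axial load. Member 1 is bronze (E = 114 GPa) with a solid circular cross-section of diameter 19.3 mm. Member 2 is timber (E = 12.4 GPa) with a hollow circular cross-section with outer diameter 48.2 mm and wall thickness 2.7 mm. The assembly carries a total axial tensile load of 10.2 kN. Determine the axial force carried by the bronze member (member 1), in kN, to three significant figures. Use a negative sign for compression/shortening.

A_1 = 292.6 mm².
A_2 = 385.9 mm².
Equal strain + equilibrium ⇒ each member carries load in proportion to AE: A₁E₁ = 33350000 N, A₂E₂ = 4786000 N, ΣAE = 38140000 N.
F₁ = P·A₁E₁/ΣAE = 10200·33350000/38140000 = 8920 N.

8.92 kN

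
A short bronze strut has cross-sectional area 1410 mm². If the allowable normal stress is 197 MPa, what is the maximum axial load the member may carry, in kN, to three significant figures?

P_max = σ_allow · A = 197 · 1410 = 277800 N = 277.8 kN.

278 kN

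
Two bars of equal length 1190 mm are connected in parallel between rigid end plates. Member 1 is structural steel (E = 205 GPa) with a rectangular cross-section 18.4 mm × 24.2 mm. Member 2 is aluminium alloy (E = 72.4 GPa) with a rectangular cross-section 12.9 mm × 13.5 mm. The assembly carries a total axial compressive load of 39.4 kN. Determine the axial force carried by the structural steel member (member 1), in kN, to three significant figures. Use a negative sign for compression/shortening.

-34.6 kN

A_1 = 445.3 mm².
A_2 = 174.2 mm².
Equal strain + equilibrium ⇒ each member carries load in proportion to AE: A₁E₁ = 91280000 N, A₂E₂ = 12610000 N, ΣAE = 103900000 N.
F₁ = P·A₁E₁/ΣAE = -39400·91280000/103900000 = -34620 N.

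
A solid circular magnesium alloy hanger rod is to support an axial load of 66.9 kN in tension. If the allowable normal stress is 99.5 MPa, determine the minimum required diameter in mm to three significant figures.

29.3 mm

Required area A ≥ P/σ_allow = 66900/99.5 = 672.4 mm².
For a solid circular section, d ≥ √(4A/π) = 29.26 mm.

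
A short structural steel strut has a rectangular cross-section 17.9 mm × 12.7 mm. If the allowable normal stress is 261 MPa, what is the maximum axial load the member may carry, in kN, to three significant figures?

59.3 kN

A = 227.3 mm².
P_max = σ_allow · A = 261 · 227.3 = 59330 N = 59.33 kN.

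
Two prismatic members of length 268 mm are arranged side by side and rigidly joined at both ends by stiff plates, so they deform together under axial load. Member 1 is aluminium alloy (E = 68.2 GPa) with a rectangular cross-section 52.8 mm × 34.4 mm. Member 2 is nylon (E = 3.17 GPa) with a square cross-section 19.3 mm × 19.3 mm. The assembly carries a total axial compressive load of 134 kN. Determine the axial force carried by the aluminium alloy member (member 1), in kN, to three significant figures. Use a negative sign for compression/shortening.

A_1 = 1816 mm².
A_2 = 372.5 mm².
Equal strain + equilibrium ⇒ each member carries load in proportion to AE: A₁E₁ = 123900000 N, A₂E₂ = 1181000 N, ΣAE = 125100000 N.
F₁ = P·A₁E₁/ΣAE = -134000·123900000/125100000 = -132700 N.

-133 kN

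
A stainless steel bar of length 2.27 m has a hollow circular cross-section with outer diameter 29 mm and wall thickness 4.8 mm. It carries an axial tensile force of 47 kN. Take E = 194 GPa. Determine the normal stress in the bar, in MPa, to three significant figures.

A = 364.9 mm².
σ = N/A = 47000/364.9 = 128.8 MPa.

129 MPa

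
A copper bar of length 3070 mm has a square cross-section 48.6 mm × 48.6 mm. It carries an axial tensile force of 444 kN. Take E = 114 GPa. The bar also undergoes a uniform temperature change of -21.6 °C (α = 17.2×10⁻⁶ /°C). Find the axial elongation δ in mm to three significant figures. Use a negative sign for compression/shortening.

A = 2362 mm².
δ_mech = NL/(AE) = 444000·3070/(2362·114000) = 5.062 mm.
δ_thermal = αLΔT = 17.2e-6·3070·-21.6 = -1.141 mm.
δ = δ_mech + δ_thermal = 3.922 mm.

3.92 mm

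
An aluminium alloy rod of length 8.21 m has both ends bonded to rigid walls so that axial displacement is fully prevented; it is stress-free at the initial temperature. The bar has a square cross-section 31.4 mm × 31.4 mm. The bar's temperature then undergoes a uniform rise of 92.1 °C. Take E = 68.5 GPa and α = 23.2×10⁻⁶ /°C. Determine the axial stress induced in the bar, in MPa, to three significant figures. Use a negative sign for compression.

Free thermal expansion αLΔT = 23.2e-6 · 8210 · 92.1 = 17.54 mm.
The walls impose strain ε = −(17.54)/8210 = -2.1367e-03; σ = Eε = 68500 · -2.1367e-03 = -146.4 MPa.

-146 MPa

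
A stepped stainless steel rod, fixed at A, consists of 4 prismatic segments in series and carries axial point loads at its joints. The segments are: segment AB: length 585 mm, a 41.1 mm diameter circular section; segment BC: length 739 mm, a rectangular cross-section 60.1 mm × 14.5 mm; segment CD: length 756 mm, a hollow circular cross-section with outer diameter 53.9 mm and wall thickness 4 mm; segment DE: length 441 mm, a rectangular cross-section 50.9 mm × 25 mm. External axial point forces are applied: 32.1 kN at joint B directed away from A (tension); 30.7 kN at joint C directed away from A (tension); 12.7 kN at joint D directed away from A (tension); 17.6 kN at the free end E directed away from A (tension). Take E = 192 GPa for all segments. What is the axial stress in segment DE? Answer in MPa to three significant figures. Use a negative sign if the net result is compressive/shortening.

Internal axial forces (sectioning from the free end, tension +): N_DE = 17.6 kN, N_CD = 30.3 kN, N_BC = 61 kN, N_AB = 93.1 kN.
A_DE = 1272 mm².
σ_DE = N_DE/A_DE = 17600/1272 = 13.83 MPa.

13.8 MPa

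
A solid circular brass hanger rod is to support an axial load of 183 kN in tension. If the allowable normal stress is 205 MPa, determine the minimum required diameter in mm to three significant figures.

Required area A ≥ P/σ_allow = 183000/205 = 892.7 mm².
For a solid circular section, d ≥ √(4A/π) = 33.71 mm.

33.7 mm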